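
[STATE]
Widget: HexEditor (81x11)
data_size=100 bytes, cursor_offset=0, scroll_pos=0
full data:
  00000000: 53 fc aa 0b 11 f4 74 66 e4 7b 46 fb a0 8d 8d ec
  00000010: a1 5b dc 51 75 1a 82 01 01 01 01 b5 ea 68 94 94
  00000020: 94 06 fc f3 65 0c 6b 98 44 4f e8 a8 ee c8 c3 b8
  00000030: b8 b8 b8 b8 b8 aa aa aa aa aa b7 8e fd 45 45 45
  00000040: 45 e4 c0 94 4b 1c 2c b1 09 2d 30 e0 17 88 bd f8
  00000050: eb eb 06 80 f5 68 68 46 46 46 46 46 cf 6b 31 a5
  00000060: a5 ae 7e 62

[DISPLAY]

00000000  53 fc aa 0b 11 f4 74 66  e4 7b 46 fb a0 8d 8d ec  |S.....tf.{F.....|   
00000010  a1 5b dc 51 75 1a 82 01  01 01 01 b5 ea 68 94 94  |.[.Qu........h..|   
00000020  94 06 fc f3 65 0c 6b 98  44 4f e8 a8 ee c8 c3 b8  |....e.k.DO......|   
00000030  b8 b8 b8 b8 b8 aa aa aa  aa aa b7 8e fd 45 45 45  |.............EEE|   
00000040  45 e4 c0 94 4b 1c 2c b1  09 2d 30 e0 17 88 bd f8  |E...K.,..-0.....|   
00000050  eb eb 06 80 f5 68 68 46  46 46 46 46 cf 6b 31 a5  |.....hhFFFFF.k1.|   
00000060  a5 ae 7e 62                                       |..~b            |   
                                                                                 
                                                                                 
                                                                                 
                                                                                 


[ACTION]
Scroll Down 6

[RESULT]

00000060  a5 ae 7e 62                                       |..~b            |   
                                                                                 
                                                                                 
                                                                                 
                                                                                 
                                                                                 
                                                                                 
                                                                                 
                                                                                 
                                                                                 
                                                                                 


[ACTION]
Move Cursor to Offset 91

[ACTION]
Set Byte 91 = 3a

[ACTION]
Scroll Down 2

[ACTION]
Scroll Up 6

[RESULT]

00000000  53 fc aa 0b 11 f4 74 66  e4 7b 46 fb a0 8d 8d ec  |S.....tf.{F.....|   
00000010  a1 5b dc 51 75 1a 82 01  01 01 01 b5 ea 68 94 94  |.[.Qu........h..|   
00000020  94 06 fc f3 65 0c 6b 98  44 4f e8 a8 ee c8 c3 b8  |....e.k.DO......|   
00000030  b8 b8 b8 b8 b8 aa aa aa  aa aa b7 8e fd 45 45 45  |.............EEE|   
00000040  45 e4 c0 94 4b 1c 2c b1  09 2d 30 e0 17 88 bd f8  |E...K.,..-0.....|   
00000050  eb eb 06 80 f5 68 68 46  46 46 46 3A cf 6b 31 a5  |.....hhFFFF:.k1.|   
00000060  a5 ae 7e 62                                       |..~b            |   
                                                                                 
                                                                                 
                                                                                 
                                                                                 


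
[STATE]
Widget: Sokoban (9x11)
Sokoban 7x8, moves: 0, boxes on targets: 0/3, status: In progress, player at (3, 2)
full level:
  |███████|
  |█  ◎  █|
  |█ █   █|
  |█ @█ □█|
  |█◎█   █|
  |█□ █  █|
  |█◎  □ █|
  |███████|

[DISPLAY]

███████  
█  ◎  █  
█ █   █  
█ @█ □█  
█◎█   █  
█□ █  █  
█◎  □ █  
███████  
Moves: 0 
         
         


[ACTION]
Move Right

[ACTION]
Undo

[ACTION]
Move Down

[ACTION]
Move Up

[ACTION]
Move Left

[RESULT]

███████  
█  ◎  █  
█ █   █  
█@ █ □█  
█◎█   █  
█□ █  █  
█◎  □ █  
███████  
Moves: 1 
         
         


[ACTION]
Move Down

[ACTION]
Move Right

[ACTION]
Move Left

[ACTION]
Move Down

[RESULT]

███████  
█  ◎  █  
█ █   █  
█  █ □█  
█◎█   █  
█@ █  █  
█■  □ █  
███████  
Moves: 3 
         
         


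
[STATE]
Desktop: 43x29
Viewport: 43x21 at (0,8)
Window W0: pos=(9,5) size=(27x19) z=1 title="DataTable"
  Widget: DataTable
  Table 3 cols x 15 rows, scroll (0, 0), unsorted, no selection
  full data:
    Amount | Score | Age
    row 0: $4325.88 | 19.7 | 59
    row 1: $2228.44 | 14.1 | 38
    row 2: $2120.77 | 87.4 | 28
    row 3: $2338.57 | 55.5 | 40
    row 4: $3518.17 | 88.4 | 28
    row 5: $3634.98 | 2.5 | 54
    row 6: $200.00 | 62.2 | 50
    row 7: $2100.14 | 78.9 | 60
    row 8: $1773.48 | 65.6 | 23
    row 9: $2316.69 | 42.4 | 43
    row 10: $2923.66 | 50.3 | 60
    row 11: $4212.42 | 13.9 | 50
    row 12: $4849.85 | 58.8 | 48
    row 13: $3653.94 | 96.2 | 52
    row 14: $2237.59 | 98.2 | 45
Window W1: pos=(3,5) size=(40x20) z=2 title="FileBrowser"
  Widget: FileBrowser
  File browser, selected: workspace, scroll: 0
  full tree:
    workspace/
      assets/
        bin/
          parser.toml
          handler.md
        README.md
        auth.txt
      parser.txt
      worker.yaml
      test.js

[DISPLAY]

   ┃> [-] workspace/                      ┃
   ┃    [+] assets/                       ┃
   ┃    parser.txt                        ┃
   ┃    worker.yaml                       ┃
   ┃    test.js                           ┃
   ┃                                      ┃
   ┃                                      ┃
   ┃                                      ┃
   ┃                                      ┃
   ┃                                      ┃
   ┃                                      ┃
   ┃                                      ┃
   ┃                                      ┃
   ┃                                      ┃
   ┃                                      ┃
   ┃                                      ┃
   ┗━━━━━━━━━━━━━━━━━━━━━━━━━━━━━━━━━━━━━━┛
                                           
                                           
                                           
                                           


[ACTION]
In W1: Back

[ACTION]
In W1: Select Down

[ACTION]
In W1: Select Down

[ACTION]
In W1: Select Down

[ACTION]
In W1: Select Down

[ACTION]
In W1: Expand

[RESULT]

   ┃  [-] workspace/                      ┃
   ┃    [+] assets/                       ┃
   ┃    parser.txt                        ┃
   ┃    worker.yaml                       ┃
   ┃  > test.js                           ┃
   ┃                                      ┃
   ┃                                      ┃
   ┃                                      ┃
   ┃                                      ┃
   ┃                                      ┃
   ┃                                      ┃
   ┃                                      ┃
   ┃                                      ┃
   ┃                                      ┃
   ┃                                      ┃
   ┃                                      ┃
   ┗━━━━━━━━━━━━━━━━━━━━━━━━━━━━━━━━━━━━━━┛
                                           
                                           
                                           
                                           


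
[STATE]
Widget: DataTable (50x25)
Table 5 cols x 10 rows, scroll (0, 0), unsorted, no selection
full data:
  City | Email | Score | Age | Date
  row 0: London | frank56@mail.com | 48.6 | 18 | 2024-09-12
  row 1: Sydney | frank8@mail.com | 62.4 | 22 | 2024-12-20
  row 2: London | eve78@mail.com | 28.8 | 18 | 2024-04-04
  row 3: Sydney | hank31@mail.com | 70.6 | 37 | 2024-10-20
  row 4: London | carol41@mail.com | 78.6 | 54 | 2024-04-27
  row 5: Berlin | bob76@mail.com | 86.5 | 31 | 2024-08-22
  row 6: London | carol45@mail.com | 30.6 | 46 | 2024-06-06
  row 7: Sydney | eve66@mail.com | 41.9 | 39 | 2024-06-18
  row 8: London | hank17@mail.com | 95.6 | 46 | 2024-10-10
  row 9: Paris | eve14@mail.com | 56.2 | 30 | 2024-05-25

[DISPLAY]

City  │Email           │Score│Age│Date            
──────┼────────────────┼─────┼───┼──────────      
London│frank56@mail.com│48.6 │18 │2024-09-12      
Sydney│frank8@mail.com │62.4 │22 │2024-12-20      
London│eve78@mail.com  │28.8 │18 │2024-04-04      
Sydney│hank31@mail.com │70.6 │37 │2024-10-20      
London│carol41@mail.com│78.6 │54 │2024-04-27      
Berlin│bob76@mail.com  │86.5 │31 │2024-08-22      
London│carol45@mail.com│30.6 │46 │2024-06-06      
Sydney│eve66@mail.com  │41.9 │39 │2024-06-18      
London│hank17@mail.com │95.6 │46 │2024-10-10      
Paris │eve14@mail.com  │56.2 │30 │2024-05-25      
                                                  
                                                  
                                                  
                                                  
                                                  
                                                  
                                                  
                                                  
                                                  
                                                  
                                                  
                                                  
                                                  


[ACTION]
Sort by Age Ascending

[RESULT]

City  │Email           │Score│Ag▲│Date            
──────┼────────────────┼─────┼───┼──────────      
London│frank56@mail.com│48.6 │18 │2024-09-12      
London│eve78@mail.com  │28.8 │18 │2024-04-04      
Sydney│frank8@mail.com │62.4 │22 │2024-12-20      
Paris │eve14@mail.com  │56.2 │30 │2024-05-25      
Berlin│bob76@mail.com  │86.5 │31 │2024-08-22      
Sydney│hank31@mail.com │70.6 │37 │2024-10-20      
Sydney│eve66@mail.com  │41.9 │39 │2024-06-18      
London│carol45@mail.com│30.6 │46 │2024-06-06      
London│hank17@mail.com │95.6 │46 │2024-10-10      
London│carol41@mail.com│78.6 │54 │2024-04-27      
                                                  
                                                  
                                                  
                                                  
                                                  
                                                  
                                                  
                                                  
                                                  
                                                  
                                                  
                                                  
                                                  


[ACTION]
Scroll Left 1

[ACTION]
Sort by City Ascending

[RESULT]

City ▲│Email           │Score│Age│Date            
──────┼────────────────┼─────┼───┼──────────      
Berlin│bob76@mail.com  │86.5 │31 │2024-08-22      
London│frank56@mail.com│48.6 │18 │2024-09-12      
London│eve78@mail.com  │28.8 │18 │2024-04-04      
London│carol45@mail.com│30.6 │46 │2024-06-06      
London│hank17@mail.com │95.6 │46 │2024-10-10      
London│carol41@mail.com│78.6 │54 │2024-04-27      
Paris │eve14@mail.com  │56.2 │30 │2024-05-25      
Sydney│frank8@mail.com │62.4 │22 │2024-12-20      
Sydney│hank31@mail.com │70.6 │37 │2024-10-20      
Sydney│eve66@mail.com  │41.9 │39 │2024-06-18      
                                                  
                                                  
                                                  
                                                  
                                                  
                                                  
                                                  
                                                  
                                                  
                                                  
                                                  
                                                  
                                                  


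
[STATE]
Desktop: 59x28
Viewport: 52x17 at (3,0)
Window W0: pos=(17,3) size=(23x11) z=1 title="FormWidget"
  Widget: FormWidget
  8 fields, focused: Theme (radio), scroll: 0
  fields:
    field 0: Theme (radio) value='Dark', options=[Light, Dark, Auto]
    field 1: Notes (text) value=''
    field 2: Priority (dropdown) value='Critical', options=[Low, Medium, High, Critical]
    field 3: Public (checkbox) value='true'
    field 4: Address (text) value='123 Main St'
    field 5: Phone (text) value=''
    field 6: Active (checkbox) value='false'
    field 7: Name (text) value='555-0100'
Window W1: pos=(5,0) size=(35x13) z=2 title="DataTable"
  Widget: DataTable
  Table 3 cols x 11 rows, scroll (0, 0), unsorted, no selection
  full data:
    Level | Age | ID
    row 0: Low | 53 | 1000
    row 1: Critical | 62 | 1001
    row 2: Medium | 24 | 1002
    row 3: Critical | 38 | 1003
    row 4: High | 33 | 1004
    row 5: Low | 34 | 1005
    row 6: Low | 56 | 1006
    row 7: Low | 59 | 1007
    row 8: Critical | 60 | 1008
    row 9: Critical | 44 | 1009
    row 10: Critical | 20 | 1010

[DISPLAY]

  ┏━━━━━━━━━━━━━━━━━━━━━━━━━━━━━━━━━┓               
  ┃ DataTable                       ┃               
  ┠─────────────────────────────────┨               
  ┃Level   │Age│ID                  ┃               
  ┃────────┼───┼────                ┃               
  ┃Low     │53 │1000                ┃               
  ┃Critical│62 │1001                ┃               
  ┃Medium  │24 │1002                ┃               
  ┃Critical│38 │1003                ┃               
  ┃High    │33 │1004                ┃               
  ┃Low     │34 │1005                ┃               
  ┃Low     │56 │1006                ┃               
  ┗━━━━━━━━━━━━━━━━━━━━━━━━━━━━━━━━━┛               
              ┗━━━━━━━━━━━━━━━━━━━━━┛               
                                                    
                                                    
                                                    


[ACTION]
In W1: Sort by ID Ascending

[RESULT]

  ┏━━━━━━━━━━━━━━━━━━━━━━━━━━━━━━━━━┓               
  ┃ DataTable                       ┃               
  ┠─────────────────────────────────┨               
  ┃Level   │Age│ID ▲                ┃               
  ┃────────┼───┼────                ┃               
  ┃Low     │53 │1000                ┃               
  ┃Critical│62 │1001                ┃               
  ┃Medium  │24 │1002                ┃               
  ┃Critical│38 │1003                ┃               
  ┃High    │33 │1004                ┃               
  ┃Low     │34 │1005                ┃               
  ┃Low     │56 │1006                ┃               
  ┗━━━━━━━━━━━━━━━━━━━━━━━━━━━━━━━━━┛               
              ┗━━━━━━━━━━━━━━━━━━━━━┛               
                                                    
                                                    
                                                    


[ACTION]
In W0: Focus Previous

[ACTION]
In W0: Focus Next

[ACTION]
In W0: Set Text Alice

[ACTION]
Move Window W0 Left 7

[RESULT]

  ┏━━━━━━━━━━━━━━━━━━━━━━━━━━━━━━━━━┓               
  ┃ DataTable                       ┃               
  ┠─────────────────────────────────┨               
  ┃Level   │Age│ID ▲                ┃               
  ┃────────┼───┼────                ┃               
  ┃Low     │53 │1000                ┃               
  ┃Critical│62 │1001                ┃               
  ┃Medium  │24 │1002                ┃               
  ┃Critical│38 │1003                ┃               
  ┃High    │33 │1004                ┃               
  ┃Low     │34 │1005                ┃               
  ┃Low     │56 │1006                ┃               
  ┗━━━━━━━━━━━━━━━━━━━━━━━━━━━━━━━━━┛               
       ┗━━━━━━━━━━━━━━━━━━━━━┛                      
                                                    
                                                    
                                                    


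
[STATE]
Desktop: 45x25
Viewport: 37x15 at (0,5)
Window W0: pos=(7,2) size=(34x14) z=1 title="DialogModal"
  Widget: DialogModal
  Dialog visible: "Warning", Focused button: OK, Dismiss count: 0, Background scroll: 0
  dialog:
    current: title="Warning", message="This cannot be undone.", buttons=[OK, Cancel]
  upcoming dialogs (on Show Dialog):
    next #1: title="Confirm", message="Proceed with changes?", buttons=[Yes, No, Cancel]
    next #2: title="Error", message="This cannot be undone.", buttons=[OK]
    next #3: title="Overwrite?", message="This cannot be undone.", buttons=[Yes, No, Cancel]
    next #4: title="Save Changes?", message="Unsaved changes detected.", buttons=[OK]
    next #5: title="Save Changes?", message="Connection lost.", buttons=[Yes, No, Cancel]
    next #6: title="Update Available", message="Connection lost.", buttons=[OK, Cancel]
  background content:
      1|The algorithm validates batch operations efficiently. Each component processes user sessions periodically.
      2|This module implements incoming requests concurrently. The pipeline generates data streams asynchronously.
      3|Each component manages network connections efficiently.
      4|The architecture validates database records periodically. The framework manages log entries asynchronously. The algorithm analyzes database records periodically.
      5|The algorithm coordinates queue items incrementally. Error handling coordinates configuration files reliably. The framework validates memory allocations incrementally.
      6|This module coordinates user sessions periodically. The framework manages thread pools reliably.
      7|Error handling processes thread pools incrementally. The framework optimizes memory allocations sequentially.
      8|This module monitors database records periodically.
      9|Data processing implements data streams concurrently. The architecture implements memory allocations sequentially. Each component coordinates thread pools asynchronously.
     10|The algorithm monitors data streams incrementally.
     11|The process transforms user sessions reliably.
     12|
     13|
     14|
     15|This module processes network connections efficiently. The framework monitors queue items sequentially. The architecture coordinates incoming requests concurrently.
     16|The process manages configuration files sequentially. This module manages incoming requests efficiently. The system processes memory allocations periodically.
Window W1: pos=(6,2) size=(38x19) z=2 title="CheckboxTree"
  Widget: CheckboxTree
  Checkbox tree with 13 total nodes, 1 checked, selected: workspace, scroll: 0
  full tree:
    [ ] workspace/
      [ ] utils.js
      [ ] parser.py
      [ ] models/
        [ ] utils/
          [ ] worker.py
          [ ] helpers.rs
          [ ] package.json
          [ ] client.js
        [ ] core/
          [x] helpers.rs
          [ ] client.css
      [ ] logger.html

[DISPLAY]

      ┃>[-] workspace/               
      ┃   [ ] utils.js               
      ┃   [ ] parser.py              
      ┃   [-] models/                
      ┃     [ ] utils/               
      ┃       [ ] worker.py          
      ┃       [ ] helpers.rs         
      ┃       [ ] package.json       
      ┃       [ ] client.js          
      ┃     [-] core/                
      ┃       [x] helpers.rs         
      ┃       [ ] client.css         
      ┃   [ ] logger.html            
      ┃                              
      ┃                              


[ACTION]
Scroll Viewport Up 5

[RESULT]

                                     
                                     
      ┏━━━━━━━━━━━━━━━━━━━━━━━━━━━━━━
      ┃ CheckboxTree                 
      ┠──────────────────────────────
      ┃>[-] workspace/               
      ┃   [ ] utils.js               
      ┃   [ ] parser.py              
      ┃   [-] models/                
      ┃     [ ] utils/               
      ┃       [ ] worker.py          
      ┃       [ ] helpers.rs         
      ┃       [ ] package.json       
      ┃       [ ] client.js          
      ┃     [-] core/                


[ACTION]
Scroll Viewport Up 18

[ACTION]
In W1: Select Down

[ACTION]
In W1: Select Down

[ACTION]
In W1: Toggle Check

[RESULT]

                                     
                                     
      ┏━━━━━━━━━━━━━━━━━━━━━━━━━━━━━━
      ┃ CheckboxTree                 
      ┠──────────────────────────────
      ┃ [-] workspace/               
      ┃   [ ] utils.js               
      ┃>  [x] parser.py              
      ┃   [-] models/                
      ┃     [ ] utils/               
      ┃       [ ] worker.py          
      ┃       [ ] helpers.rs         
      ┃       [ ] package.json       
      ┃       [ ] client.js          
      ┃     [-] core/                


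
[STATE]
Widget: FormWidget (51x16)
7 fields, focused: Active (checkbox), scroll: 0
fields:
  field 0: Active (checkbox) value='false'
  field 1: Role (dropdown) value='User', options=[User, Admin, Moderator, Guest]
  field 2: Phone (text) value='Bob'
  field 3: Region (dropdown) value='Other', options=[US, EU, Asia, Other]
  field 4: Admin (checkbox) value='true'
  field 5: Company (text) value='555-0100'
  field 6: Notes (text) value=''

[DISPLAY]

> Active:     [ ]                                  
  Role:       [User                              ▼]
  Phone:      [Bob                                ]
  Region:     [Other                             ▼]
  Admin:      [x]                                  
  Company:    [555-0100                           ]
  Notes:      [                                   ]
                                                   
                                                   
                                                   
                                                   
                                                   
                                                   
                                                   
                                                   
                                                   


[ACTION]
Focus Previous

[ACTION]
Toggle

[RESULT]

  Active:     [ ]                                  
  Role:       [User                              ▼]
  Phone:      [Bob                                ]
  Region:     [Other                             ▼]
  Admin:      [x]                                  
  Company:    [555-0100                           ]
> Notes:      [                                   ]
                                                   
                                                   
                                                   
                                                   
                                                   
                                                   
                                                   
                                                   
                                                   


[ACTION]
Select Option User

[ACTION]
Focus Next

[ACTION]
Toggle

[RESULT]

> Active:     [x]                                  
  Role:       [User                              ▼]
  Phone:      [Bob                                ]
  Region:     [Other                             ▼]
  Admin:      [x]                                  
  Company:    [555-0100                           ]
  Notes:      [                                   ]
                                                   
                                                   
                                                   
                                                   
                                                   
                                                   
                                                   
                                                   
                                                   


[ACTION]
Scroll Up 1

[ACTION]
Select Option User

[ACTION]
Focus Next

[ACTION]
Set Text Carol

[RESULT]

  Active:     [x]                                  
> Role:       [User                              ▼]
  Phone:      [Bob                                ]
  Region:     [Other                             ▼]
  Admin:      [x]                                  
  Company:    [555-0100                           ]
  Notes:      [                                   ]
                                                   
                                                   
                                                   
                                                   
                                                   
                                                   
                                                   
                                                   
                                                   


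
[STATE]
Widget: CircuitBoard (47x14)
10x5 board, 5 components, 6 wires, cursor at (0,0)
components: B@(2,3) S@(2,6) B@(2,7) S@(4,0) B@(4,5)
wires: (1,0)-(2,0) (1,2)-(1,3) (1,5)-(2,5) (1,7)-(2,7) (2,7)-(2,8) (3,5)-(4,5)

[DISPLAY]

   0 1 2 3 4 5 6 7 8 9                         
0  [.]                                         
                                               
1   ·       · ─ ·       ·       ·              
    │                   │       │              
2   ·           B       ·   S   B ─ ·          
                                               
3                       ·                      
                        │                      
4   S                   B                      
Cursor: (0,0)                                  
                                               
                                               
                                               


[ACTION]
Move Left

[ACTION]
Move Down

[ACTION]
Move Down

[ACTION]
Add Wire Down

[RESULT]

   0 1 2 3 4 5 6 7 8 9                         
0                                              
                                               
1   ·       · ─ ·       ·       ·              
    │                   │       │              
2  [.]          B       ·   S   B ─ ·          
    │                                          
3   ·                   ·                      
                        │                      
4   S                   B                      
Cursor: (2,0)                                  
                                               
                                               
                                               


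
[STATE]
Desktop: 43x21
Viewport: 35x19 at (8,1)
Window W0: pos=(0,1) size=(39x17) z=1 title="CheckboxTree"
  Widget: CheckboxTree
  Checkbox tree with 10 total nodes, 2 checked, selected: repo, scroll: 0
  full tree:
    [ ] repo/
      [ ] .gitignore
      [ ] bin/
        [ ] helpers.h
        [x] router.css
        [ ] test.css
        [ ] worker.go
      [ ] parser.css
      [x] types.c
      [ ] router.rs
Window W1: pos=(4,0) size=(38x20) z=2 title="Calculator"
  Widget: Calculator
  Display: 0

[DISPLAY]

lculator                         ┃ 
─────────────────────────────────┨ 
                                0┃ 
─┬───┬───┬───┐                   ┃ 
 │ 8 │ 9 │ ÷ │                   ┃ 
─┼───┼───┼───┤                   ┃ 
 │ 5 │ 6 │ × │                   ┃ 
─┼───┼───┼───┤                   ┃ 
 │ 2 │ 3 │ - │                   ┃ 
─┼───┼───┼───┤                   ┃ 
 │ . │ = │ + │                   ┃ 
─┼───┼───┼───┤                   ┃ 
 │ MC│ MR│ M+│                   ┃ 
─┴───┴───┴───┘                   ┃ 
                                 ┃ 
                                 ┃ 
                                 ┃ 
                                 ┃ 
━━━━━━━━━━━━━━━━━━━━━━━━━━━━━━━━━┛ 


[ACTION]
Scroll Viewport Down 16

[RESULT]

─────────────────────────────────┨ 
                                0┃ 
─┬───┬───┬───┐                   ┃ 
 │ 8 │ 9 │ ÷ │                   ┃ 
─┼───┼───┼───┤                   ┃ 
 │ 5 │ 6 │ × │                   ┃ 
─┼───┼───┼───┤                   ┃ 
 │ 2 │ 3 │ - │                   ┃ 
─┼───┼───┼───┤                   ┃ 
 │ . │ = │ + │                   ┃ 
─┼───┼───┼───┤                   ┃ 
 │ MC│ MR│ M+│                   ┃ 
─┴───┴───┴───┘                   ┃ 
                                 ┃ 
                                 ┃ 
                                 ┃ 
                                 ┃ 
━━━━━━━━━━━━━━━━━━━━━━━━━━━━━━━━━┛ 
                                   


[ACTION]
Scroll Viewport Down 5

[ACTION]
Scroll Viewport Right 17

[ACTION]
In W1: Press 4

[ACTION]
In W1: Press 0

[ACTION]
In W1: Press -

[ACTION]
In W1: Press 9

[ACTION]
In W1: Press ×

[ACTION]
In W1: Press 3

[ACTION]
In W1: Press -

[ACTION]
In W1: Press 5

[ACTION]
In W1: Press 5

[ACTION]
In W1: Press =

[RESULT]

─────────────────────────────────┨ 
                               38┃ 
─┬───┬───┬───┐                   ┃ 
 │ 8 │ 9 │ ÷ │                   ┃ 
─┼───┼───┼───┤                   ┃ 
 │ 5 │ 6 │ × │                   ┃ 
─┼───┼───┼───┤                   ┃ 
 │ 2 │ 3 │ - │                   ┃ 
─┼───┼───┼───┤                   ┃ 
 │ . │ = │ + │                   ┃ 
─┼───┼───┼───┤                   ┃ 
 │ MC│ MR│ M+│                   ┃ 
─┴───┴───┴───┘                   ┃ 
                                 ┃ 
                                 ┃ 
                                 ┃ 
                                 ┃ 
━━━━━━━━━━━━━━━━━━━━━━━━━━━━━━━━━┛ 
                                   


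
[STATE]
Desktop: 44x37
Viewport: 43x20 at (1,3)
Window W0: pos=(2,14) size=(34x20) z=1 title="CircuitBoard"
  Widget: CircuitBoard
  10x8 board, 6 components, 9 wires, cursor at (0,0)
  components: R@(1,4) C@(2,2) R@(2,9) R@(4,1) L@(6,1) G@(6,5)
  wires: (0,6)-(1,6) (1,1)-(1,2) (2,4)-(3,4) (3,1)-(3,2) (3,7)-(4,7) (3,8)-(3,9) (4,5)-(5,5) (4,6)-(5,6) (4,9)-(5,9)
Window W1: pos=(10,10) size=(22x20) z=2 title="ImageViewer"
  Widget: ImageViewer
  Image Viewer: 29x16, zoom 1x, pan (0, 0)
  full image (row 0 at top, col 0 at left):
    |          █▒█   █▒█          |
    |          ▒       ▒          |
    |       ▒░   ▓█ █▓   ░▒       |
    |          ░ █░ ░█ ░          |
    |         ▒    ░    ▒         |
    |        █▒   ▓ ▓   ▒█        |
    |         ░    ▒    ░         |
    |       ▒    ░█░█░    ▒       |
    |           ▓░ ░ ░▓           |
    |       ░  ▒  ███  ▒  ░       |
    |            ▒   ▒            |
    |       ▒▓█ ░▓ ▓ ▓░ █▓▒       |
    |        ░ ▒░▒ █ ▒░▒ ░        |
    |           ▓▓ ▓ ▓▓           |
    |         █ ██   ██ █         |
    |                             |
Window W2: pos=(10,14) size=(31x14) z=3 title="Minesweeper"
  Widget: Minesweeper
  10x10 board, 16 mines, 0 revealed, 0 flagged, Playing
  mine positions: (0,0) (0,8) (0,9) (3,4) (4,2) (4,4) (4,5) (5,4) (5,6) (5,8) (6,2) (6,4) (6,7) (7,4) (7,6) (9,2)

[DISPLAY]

                                           
                                           
                                           
                                           
                                           
                                           
                                           
         ┏━━━━━━━━━━━━━━━━━━━━┓            
         ┃ ImageViewer        ┃            
         ┠────────────────────┨            
         ┃          █▒█   █▒█ ┃            
 ┏━━━━━━━┏━━━━━━━━━━━━━━━━━━━━━━━━━━━━━┓   
 ┃ Circui┃ Minesweeper                 ┃   
 ┠───────┠─────────────────────────────┨   
 ┃   0 1 ┃■■■■■■■■■■                   ┃   
 ┃0  [.] ┃■■■■■■■■■■                   ┃   
 ┃       ┃■■■■■■■■■■                   ┃   
 ┃1      ┃■■■■■■■■■■                   ┃   
 ┃       ┃■■■■■■■■■■                   ┃   
 ┃2      ┃■■■■■■■■■■                   ┃   


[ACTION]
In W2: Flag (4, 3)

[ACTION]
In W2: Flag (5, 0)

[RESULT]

                                           
                                           
                                           
                                           
                                           
                                           
                                           
         ┏━━━━━━━━━━━━━━━━━━━━┓            
         ┃ ImageViewer        ┃            
         ┠────────────────────┨            
         ┃          █▒█   █▒█ ┃            
 ┏━━━━━━━┏━━━━━━━━━━━━━━━━━━━━━━━━━━━━━┓   
 ┃ Circui┃ Minesweeper                 ┃   
 ┠───────┠─────────────────────────────┨   
 ┃   0 1 ┃■■■■■■■■■■                   ┃   
 ┃0  [.] ┃■■■■■■■■■■                   ┃   
 ┃       ┃■■■■■■■■■■                   ┃   
 ┃1      ┃■■■■■■■■■■                   ┃   
 ┃       ┃■■■⚑■■■■■■                   ┃   
 ┃2      ┃⚑■■■■■■■■■                   ┃   


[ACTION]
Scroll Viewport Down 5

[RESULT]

                                           
                                           
         ┏━━━━━━━━━━━━━━━━━━━━┓            
         ┃ ImageViewer        ┃            
         ┠────────────────────┨            
         ┃          █▒█   █▒█ ┃            
 ┏━━━━━━━┏━━━━━━━━━━━━━━━━━━━━━━━━━━━━━┓   
 ┃ Circui┃ Minesweeper                 ┃   
 ┠───────┠─────────────────────────────┨   
 ┃   0 1 ┃■■■■■■■■■■                   ┃   
 ┃0  [.] ┃■■■■■■■■■■                   ┃   
 ┃       ┃■■■■■■■■■■                   ┃   
 ┃1      ┃■■■■■■■■■■                   ┃   
 ┃       ┃■■■⚑■■■■■■                   ┃   
 ┃2      ┃⚑■■■■■■■■■                   ┃   
 ┃       ┃■■■■■■■■■■                   ┃   
 ┃3      ┃■■■■■■■■■■                   ┃   
 ┃       ┃■■■■■■■■■■                   ┃   
 ┃4      ┃■■■■■■■■■■                   ┃   
 ┃       ┗━━━━━━━━━━━━━━━━━━━━━━━━━━━━━┛   


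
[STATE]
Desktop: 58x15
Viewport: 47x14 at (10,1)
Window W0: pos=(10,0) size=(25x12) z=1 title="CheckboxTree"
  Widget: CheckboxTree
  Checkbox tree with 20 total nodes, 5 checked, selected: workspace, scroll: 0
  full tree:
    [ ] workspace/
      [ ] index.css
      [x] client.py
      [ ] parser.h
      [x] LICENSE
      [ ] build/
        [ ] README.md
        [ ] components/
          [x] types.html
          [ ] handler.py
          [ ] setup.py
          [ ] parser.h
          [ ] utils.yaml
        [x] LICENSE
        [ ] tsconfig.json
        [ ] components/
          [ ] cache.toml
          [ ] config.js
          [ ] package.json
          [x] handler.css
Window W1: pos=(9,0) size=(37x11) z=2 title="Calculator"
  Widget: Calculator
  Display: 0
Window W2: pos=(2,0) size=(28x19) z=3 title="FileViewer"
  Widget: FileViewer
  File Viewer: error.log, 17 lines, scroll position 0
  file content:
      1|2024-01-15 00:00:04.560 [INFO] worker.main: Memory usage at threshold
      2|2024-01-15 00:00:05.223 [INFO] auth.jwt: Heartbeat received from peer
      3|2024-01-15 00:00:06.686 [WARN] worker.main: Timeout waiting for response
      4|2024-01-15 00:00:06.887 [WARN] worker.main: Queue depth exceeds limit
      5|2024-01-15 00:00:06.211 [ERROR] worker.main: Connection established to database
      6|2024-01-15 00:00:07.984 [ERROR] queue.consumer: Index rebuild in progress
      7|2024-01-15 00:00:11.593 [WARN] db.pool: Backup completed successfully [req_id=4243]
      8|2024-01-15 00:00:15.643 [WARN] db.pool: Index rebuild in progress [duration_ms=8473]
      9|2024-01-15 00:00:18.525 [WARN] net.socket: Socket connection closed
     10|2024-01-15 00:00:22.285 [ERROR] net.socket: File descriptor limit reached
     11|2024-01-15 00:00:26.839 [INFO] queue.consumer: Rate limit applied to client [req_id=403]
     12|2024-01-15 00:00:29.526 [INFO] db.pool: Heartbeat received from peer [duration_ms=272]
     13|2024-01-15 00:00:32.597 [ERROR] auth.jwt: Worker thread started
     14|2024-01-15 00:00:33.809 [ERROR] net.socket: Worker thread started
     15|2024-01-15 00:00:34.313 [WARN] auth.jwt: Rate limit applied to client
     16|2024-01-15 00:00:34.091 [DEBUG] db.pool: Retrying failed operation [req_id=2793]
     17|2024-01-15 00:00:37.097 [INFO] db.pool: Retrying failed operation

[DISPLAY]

ewer               ┃               ┃           
───────────────────┨───────────────┨           
-15 00:00:04.560 [▲┃              0┃           
-15 00:00:05.223 [█┃               ┃           
-15 00:00:06.686 [░┃               ┃           
-15 00:00:06.887 [░┃               ┃           
-15 00:00:06.211 [░┃               ┃           
-15 00:00:07.984 [░┃               ┃           
-15 00:00:11.593 [░┃               ┃           
-15 00:00:15.643 [░┃━━━━━━━━━━━━━━━┛           
-15 00:00:18.525 [░┃━━━━┛                      
-15 00:00:22.285 [░┃                           
-15 00:00:26.839 [░┃                           
-15 00:00:29.526 [░┃                           


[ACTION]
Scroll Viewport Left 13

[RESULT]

  ┃ FileViewer               ┃               ┃ 
  ┠──────────────────────────┨───────────────┨ 
  ┃2024-01-15 00:00:04.560 [▲┃              0┃ 
  ┃2024-01-15 00:00:05.223 [█┃               ┃ 
  ┃2024-01-15 00:00:06.686 [░┃               ┃ 
  ┃2024-01-15 00:00:06.887 [░┃               ┃ 
  ┃2024-01-15 00:00:06.211 [░┃               ┃ 
  ┃2024-01-15 00:00:07.984 [░┃               ┃ 
  ┃2024-01-15 00:00:11.593 [░┃               ┃ 
  ┃2024-01-15 00:00:15.643 [░┃━━━━━━━━━━━━━━━┛ 
  ┃2024-01-15 00:00:18.525 [░┃━━━━┛            
  ┃2024-01-15 00:00:22.285 [░┃                 
  ┃2024-01-15 00:00:26.839 [░┃                 
  ┃2024-01-15 00:00:29.526 [░┃                 


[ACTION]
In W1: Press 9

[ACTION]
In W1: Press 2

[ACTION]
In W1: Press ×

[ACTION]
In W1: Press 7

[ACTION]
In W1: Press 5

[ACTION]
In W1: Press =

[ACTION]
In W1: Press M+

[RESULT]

  ┃ FileViewer               ┃               ┃ 
  ┠──────────────────────────┨───────────────┨ 
  ┃2024-01-15 00:00:04.560 [▲┃           6900┃ 
  ┃2024-01-15 00:00:05.223 [█┃               ┃ 
  ┃2024-01-15 00:00:06.686 [░┃               ┃ 
  ┃2024-01-15 00:00:06.887 [░┃               ┃ 
  ┃2024-01-15 00:00:06.211 [░┃               ┃ 
  ┃2024-01-15 00:00:07.984 [░┃               ┃ 
  ┃2024-01-15 00:00:11.593 [░┃               ┃ 
  ┃2024-01-15 00:00:15.643 [░┃━━━━━━━━━━━━━━━┛ 
  ┃2024-01-15 00:00:18.525 [░┃━━━━┛            
  ┃2024-01-15 00:00:22.285 [░┃                 
  ┃2024-01-15 00:00:26.839 [░┃                 
  ┃2024-01-15 00:00:29.526 [░┃                 
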